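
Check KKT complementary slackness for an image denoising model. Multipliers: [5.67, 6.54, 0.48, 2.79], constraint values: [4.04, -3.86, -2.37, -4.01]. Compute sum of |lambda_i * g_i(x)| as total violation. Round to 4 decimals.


KKT complementary slackness check:
lambda_1 * g_1 = 5.67 * 4.04 = 22.9068
lambda_2 * g_2 = 6.54 * -3.86 = -25.2444
lambda_3 * g_3 = 0.48 * -2.37 = -1.1376
lambda_4 * g_4 = 2.79 * -4.01 = -11.1879
Total violation = 22.9068 + 25.2444 + 1.1376 + 11.1879 = 60.4767


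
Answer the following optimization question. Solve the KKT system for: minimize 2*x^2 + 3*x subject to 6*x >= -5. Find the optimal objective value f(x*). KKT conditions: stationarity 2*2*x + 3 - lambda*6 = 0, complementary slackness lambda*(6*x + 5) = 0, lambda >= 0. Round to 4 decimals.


Step 1: Try lambda = 0 (constraint inactive).
Stationarity: 2*2*x + 3 = 0
x* = -3/(2*2) = -0.75
Check constraint: 6*-0.75 = -4.5 >= -5 -- satisfied.
Step 2: Compute optimal value.
f(x*) = 2*(-0.75)^2 + 3*(-0.75) = -1.125


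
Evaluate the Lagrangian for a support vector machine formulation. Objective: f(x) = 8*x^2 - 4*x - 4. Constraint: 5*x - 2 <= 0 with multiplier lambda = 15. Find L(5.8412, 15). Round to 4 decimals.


Step 1: Evaluate f(x).
f(5.8412) = 8*5.8412^2 - 4*5.8412 - 4 = 245.5921
Step 2: Evaluate g(x).
g(5.8412) = 5*5.8412 - 2 = 27.206
Step 3: Compute Lagrangian.
L = 245.5921 + 15*27.206 = 653.6821


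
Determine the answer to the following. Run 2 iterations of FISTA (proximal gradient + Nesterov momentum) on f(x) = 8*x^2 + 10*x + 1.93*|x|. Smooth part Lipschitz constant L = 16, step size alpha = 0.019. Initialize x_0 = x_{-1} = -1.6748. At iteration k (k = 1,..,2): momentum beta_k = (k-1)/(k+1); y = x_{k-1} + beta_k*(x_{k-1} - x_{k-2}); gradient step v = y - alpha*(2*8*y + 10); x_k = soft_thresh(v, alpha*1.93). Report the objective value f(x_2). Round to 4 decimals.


FISTA on f(x) = 8*x^2 + 10*x + 1.93*|x|
L = 16, alpha = 0.019
Iteration 1: beta = 0.0, y = -1.6748 + 0.0*(-1.6748 + 1.6748) = -1.6748
  grad(y) = -16.7968, v = y - alpha*grad = -1.3557
  prox(v) = soft_thresh(-1.3557, 0.0367) = -1.319
Iteration 2: beta = 0.3333, y = -1.319 + 0.3333*(-1.319 + 1.6748) = -1.2004
  grad(y) = -9.2062, v = y - alpha*grad = -1.0255
  prox(v) = soft_thresh(-1.0255, 0.0367) = -0.9888
f(x_2) = 8*(-0.9888)^2 + 10*(-0.9888) + 1.93*|-0.9888| = -0.1578


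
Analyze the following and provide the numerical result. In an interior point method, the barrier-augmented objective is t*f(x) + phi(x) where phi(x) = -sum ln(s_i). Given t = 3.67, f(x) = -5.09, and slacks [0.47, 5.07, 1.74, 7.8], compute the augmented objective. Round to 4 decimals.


Step 1: Compute log-barrier.
ln values: [-0.755, 1.6233, 0.5539, 2.0541]
phi = -(-0.755 + 1.6233 + 0.5539 + 2.0541) = -3.4763
Step 2: Compute augmented objective.
t*f(x) = 3.67*-5.09 = -18.6803
Total = -18.6803 - 3.4763 = -22.1566


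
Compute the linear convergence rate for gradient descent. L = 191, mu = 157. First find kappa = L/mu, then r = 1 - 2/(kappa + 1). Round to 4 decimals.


Step 1: Compute the condition number.
kappa = L/mu = 191/157 = 1.2166
Step 2: Compute the convergence rate.
r = 1 - 2/(kappa + 1) = 1 - 2*mu/(L + mu) = (L - mu)/(L + mu) = 34/348 = 0.0977


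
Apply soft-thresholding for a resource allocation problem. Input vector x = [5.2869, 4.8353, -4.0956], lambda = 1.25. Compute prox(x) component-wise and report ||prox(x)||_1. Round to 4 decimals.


Soft-thresholding with lambda = 1.25:
prox(5.2869) = sign(5.2869)*max(|5.2869| - 1.25, 0) = 4.0369
prox(4.8353) = sign(4.8353)*max(|4.8353| - 1.25, 0) = 3.5853
prox(-4.0956) = sign(-4.0956)*max(|-4.0956| - 1.25, 0) = -2.8456
prox(x) = [4.0369, 3.5853, -2.8456]
||prox(x)||_1 = 4.0369 + 3.5853 + 2.8456 = 10.4678


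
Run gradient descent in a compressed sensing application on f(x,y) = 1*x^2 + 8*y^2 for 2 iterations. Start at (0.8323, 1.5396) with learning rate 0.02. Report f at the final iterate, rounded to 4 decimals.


Gradient descent on f(x,y) = 1*x^2 + 8*y^2.
Starting point: (0.8323, 1.5396), alpha = 0.02
Step 1: grad_x = 2*1*0.8323 = 1.6646, grad_y = 2*8*1.5396 = 24.6336
  x_1 = 0.8323 - 0.02*1.6646 = 0.799
  y_1 = 1.5396 - 0.02*24.6336 = 1.0469
Step 2: grad_x = 2*1*0.799 = 1.598, grad_y = 2*8*1.0469 = 16.7508
  x_2 = 0.799 - 0.02*1.598 = 0.767
  y_2 = 1.0469 - 0.02*16.7508 = 0.7119
f(0.767, 0.7119) = 1*0.767^2 + 8*0.7119^2 = 4.6429


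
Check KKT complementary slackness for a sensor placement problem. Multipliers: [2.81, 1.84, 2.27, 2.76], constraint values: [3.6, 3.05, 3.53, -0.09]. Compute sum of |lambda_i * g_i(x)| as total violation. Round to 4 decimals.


KKT complementary slackness check:
lambda_1 * g_1 = 2.81 * 3.6 = 10.116
lambda_2 * g_2 = 1.84 * 3.05 = 5.612
lambda_3 * g_3 = 2.27 * 3.53 = 8.0131
lambda_4 * g_4 = 2.76 * -0.09 = -0.2484
Total violation = 10.116 + 5.612 + 8.0131 + 0.2484 = 23.9895


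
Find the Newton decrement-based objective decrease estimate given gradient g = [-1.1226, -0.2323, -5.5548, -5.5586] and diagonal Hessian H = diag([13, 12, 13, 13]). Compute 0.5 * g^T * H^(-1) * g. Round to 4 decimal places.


Step 1: H is diagonal, so H^(-1) * g = [-0.0864, -0.0194, -0.4273, -0.4276].
Step 2: g^T H^(-1) g = sum_i g_i^2 / H_ii
  = (-1.1226)^2/13 + (-0.2323)^2/12 + (-5.5548)^2/13 + (-5.5586)^2/13
  = 0.0969 + 0.0045 + 2.3735 + 2.3768 = 4.8517
Step 3: Objective decrease = 0.5 * g^T H^(-1) g = 2.4259


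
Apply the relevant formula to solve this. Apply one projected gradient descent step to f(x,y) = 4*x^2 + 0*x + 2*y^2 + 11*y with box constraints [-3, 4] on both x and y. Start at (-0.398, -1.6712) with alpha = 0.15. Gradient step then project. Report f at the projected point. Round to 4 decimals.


Step 1: Compute gradient at (-0.398, -1.6712).
grad_x = 2*4*-0.398 + 0 = -3.184
grad_y = 2*2*-1.6712 + 11 = 4.3152
Step 2: Gradient step.
x_raw = -0.398 - 0.15*-3.184 = 0.0796
y_raw = -1.6712 - 0.15*4.3152 = -2.3185
Step 3: Project onto [-3, 4].
x_proj = clip(0.0796) = 0.0796
y_proj = clip(-2.3185) = -2.3185
Step 4: Evaluate f.
f(0.0796, -2.3185) = -14.7272


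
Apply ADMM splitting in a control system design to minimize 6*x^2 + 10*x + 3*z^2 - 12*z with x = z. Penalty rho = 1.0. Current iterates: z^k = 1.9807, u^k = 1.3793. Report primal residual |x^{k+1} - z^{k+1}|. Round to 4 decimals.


ADMM iteration with rho = 1.0, z^k = 1.9807, u^k = 1.3793
Step 1: x-update.
Minimize 6*x^2 + 10*x + (1.0/2)*(x - 1.9807 + 1.3793)^2
FOC: (2*6 + 1.0)*x = -10 + 1.0*(1.9807 - 1.3793)
x^{k+1} = -0.723
Step 2: z-update.
Minimize 3*z^2 - 12*z + (1.0/2)*(-0.723 - z + 1.3793)^2
FOC: (2*3 + 1.0)*z = 12 + 1.0*(-0.723 + 1.3793)
z^{k+1} = 1.808
Step 3: u-update.
u^{k+1} = 1.3793 - 0.723 - 1.808 = -1.1517
Step 4: Primal residual = |-0.723 - 1.808| = 2.531


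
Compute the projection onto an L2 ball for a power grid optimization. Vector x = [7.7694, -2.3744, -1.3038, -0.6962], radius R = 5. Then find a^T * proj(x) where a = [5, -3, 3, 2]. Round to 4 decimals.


Step 1: Compute ||x|| (intermediates to 6 decimals).
||x|| = sqrt(7.7694^2 + (-2.3744)^2 + (-1.3038)^2 + (-0.6962)^2) = 8.257478
Step 2: Project.
Since ||x|| > R, scale = R/||x|| = 5/8.257478 = 0.605512, proj(x) = scale * x
proj(x) = [4.704465, -1.437728, -0.789467, -0.421557]
Step 3: Dot product.
a^T * proj(x) = 5*4.704465 - 3*(-1.437728) + 3*(-0.789467) + 2*(-0.421557) = 24.624


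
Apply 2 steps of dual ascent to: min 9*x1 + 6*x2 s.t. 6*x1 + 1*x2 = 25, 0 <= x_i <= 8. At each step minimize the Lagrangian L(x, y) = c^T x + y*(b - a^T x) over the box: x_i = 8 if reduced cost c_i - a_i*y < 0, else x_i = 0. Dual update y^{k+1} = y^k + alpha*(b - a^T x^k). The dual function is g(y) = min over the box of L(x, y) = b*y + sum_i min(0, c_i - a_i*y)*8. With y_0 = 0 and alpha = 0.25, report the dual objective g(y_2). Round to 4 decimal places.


Dual ascent for LP: min 9*x1 + 6*x2, 6*x1 + 1*x2 = 25, 0 <= x_i <= 8
Step 1: y^k = 0.0, reduced costs: (9.0, 6.0)
  x^k = (0.0, 0.0), subgradient = b - a^T x = 25.0
  y^{k+1} = 0.0 + 0.25*25.0 = 6.25
Step 2: y^k = 6.25, reduced costs: (-28.5, -0.25)
  x^k = (8.0, 8.0), subgradient = b - a^T x = -31.0
  y^{k+1} = 6.25 + 0.25*-31.0 = -1.5
Dual objective at y_2 = -1.5: reduced costs (18.0, 7.5), box minimizer x = (0.0, 0.0)
g(y_2) = b*y + (c1 - a1*y)*x1 + (c2 - a2*y)*x2 = 25*(-1.5) + 18.0*0.0 + 7.5*0.0 = -37.5 + 0.0 + 0.0 = -37.5


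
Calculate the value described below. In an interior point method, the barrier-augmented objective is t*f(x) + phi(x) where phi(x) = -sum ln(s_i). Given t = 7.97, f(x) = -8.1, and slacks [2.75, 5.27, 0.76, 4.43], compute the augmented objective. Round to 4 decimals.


Step 1: Compute log-barrier.
ln values: [1.0116, 1.662, -0.2744, 1.4884]
phi = -(1.0116 + 1.662 - 0.2744 + 1.4884) = -3.8876
Step 2: Compute augmented objective.
t*f(x) = 7.97*-8.1 = -64.557
Total = -64.557 - 3.8876 = -68.4446


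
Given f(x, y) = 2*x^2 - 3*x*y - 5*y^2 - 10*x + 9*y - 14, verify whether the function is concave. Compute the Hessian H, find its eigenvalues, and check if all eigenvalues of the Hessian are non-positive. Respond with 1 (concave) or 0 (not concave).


The Hessian of f(x,y) = 2*x^2 - 3*x*y - 5*y^2 - 10*x + 9*y - 14 is:
H = [[4, -3], [-3, -10]]
Trace = 4 - 10 = -6
Determinant = 4*-10 - (-3)^2 = -49
Discriminant = (-6)^2 - 4*-49 = 232.0
Eigenvalues: lambda_1 = -10.6158, lambda_2 = 4.6158
The function is not concave.

0


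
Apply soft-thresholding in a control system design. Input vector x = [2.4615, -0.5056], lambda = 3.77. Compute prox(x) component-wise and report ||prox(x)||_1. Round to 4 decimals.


Soft-thresholding with lambda = 3.77:
prox(2.4615) = sign(2.4615)*max(|2.4615| - 3.77, 0) = 0.0
prox(-0.5056) = sign(-0.5056)*max(|-0.5056| - 3.77, 0) = 0.0
prox(x) = [0.0, 0.0]
||prox(x)||_1 = 0.0 + 0.0 = 0.0


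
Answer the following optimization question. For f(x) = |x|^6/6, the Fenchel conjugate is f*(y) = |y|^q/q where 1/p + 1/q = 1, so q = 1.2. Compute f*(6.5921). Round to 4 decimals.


The conjugate exponent q satisfies 1/p + 1/q = 1.
p = 6, so q = 6/(6 - 1) = 1.2
|y|^q = 6.5921^1.2 = 9.6123
f*(6.5921) = 9.6123 / 1.2 = 8.0103


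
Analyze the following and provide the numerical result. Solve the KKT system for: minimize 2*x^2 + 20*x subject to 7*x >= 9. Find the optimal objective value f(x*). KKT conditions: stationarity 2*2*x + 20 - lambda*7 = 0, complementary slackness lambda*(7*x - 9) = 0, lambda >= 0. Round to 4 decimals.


Step 1: Try lambda = 0 (constraint inactive).
x_unc = -20/(2*2) = -5.0
Check: 7*-5.0 = -35.0 < 9 -- violated!
Step 2: Constraint must be active: 7*x = 9
x* = 9/7 = 1.2857 (rounded; the exact value 9/7 is used below)
lambda = (2*2*(9/7) + 20)/7 = 3.5918
Step 3: Compute optimal value.
f(x*) = 2*(9/7)^2 + 20*(9/7) = 29.0204


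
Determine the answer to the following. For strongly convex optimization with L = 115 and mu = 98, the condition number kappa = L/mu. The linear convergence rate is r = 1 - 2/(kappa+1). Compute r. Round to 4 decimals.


Step 1: Compute the condition number.
kappa = L/mu = 115/98 = 1.1735
Step 2: Compute the convergence rate.
r = 1 - 2/(kappa + 1) = 1 - 2*mu/(L + mu) = (L - mu)/(L + mu) = 17/213 = 0.0798


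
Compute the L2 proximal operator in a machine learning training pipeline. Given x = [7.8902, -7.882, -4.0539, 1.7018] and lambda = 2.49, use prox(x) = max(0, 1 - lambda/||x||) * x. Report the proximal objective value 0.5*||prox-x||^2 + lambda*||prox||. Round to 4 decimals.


Step 1: Compute ||x||.
||x|| = 11.988
Step 2: Compute scaling factor.
scale = max(0, 1 - 2.49/11.988) = 0.7923
Step 3: prox(x) = [6.2513, -6.2448, -3.2119, 1.3483]
||prox(x)|| = 9.498
Step 4: Proximal objective.
0.5*||prox-x||^2 = 3.1001
lambda*||prox|| = 23.65
Total = 26.75


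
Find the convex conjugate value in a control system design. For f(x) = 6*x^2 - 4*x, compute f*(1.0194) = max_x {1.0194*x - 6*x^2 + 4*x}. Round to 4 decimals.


f*(y) = sup_x {y*x - a*x^2 - b*x} = sup_x {(y-b)*x - a*x^2}
FOC: (y - b) - 2a*x = 0 => x* = (y - b)/(2a)
x* = (1.0194 + 4)/(2*6) = 0.4183
f*(1.0194) = (y-b)^2/(4a) = (1.0194 + 4)^2/(4*6)
= 25.1944/24 = 1.0498


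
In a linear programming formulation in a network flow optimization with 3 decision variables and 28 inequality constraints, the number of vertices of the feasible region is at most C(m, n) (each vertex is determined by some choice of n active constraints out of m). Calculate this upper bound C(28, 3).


Each vertex corresponds to some choice of n active constraints out of m, so the number of vertices is at most C(m, n) = m! / (n!(m-n)!).
m = 28, n = 3
Numerator: 28 * 27 * 26
Denominator: 3! = 6
C(28, 3) = 3276


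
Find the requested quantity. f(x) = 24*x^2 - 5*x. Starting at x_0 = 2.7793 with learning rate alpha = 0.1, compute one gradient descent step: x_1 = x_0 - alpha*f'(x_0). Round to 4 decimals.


We compute the gradient at x_0 and apply the update.
f'(x) = 48*x - 5
f'(2.7793) = 48*2.7793 - 5 = 128.4064
x_1 = 2.7793 - 0.1*128.4064 = -10.0613


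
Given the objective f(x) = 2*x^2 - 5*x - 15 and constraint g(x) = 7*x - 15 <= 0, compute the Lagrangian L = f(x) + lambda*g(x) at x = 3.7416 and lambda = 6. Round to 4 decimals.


Step 1: Evaluate f(x).
f(3.7416) = 2*3.7416^2 - 5*3.7416 - 15 = -5.7089
Step 2: Evaluate g(x).
g(3.7416) = 7*3.7416 - 15 = 11.1912
Step 3: Compute Lagrangian.
L = -5.7089 + 6*11.1912 = 61.4383


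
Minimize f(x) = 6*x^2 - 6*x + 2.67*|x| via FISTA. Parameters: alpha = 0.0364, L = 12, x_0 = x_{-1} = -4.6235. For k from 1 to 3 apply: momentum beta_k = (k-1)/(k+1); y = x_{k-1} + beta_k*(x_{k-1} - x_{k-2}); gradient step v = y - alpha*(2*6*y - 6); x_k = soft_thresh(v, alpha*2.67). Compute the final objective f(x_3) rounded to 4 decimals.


FISTA on f(x) = 6*x^2 - 6*x + 2.67*|x|
L = 12, alpha = 0.0364
Iteration 1: beta = 0.0, y = -4.6235 + 0.0*(-4.6235 + 4.6235) = -4.6235
  grad(y) = -61.482, v = y - alpha*grad = -2.3856
  prox(v) = soft_thresh(-2.3856, 0.0972) = -2.2884
Iteration 2: beta = 0.3333, y = -2.2884 + 0.3333*(-2.2884 + 4.6235) = -1.51
  grad(y) = -24.1199, v = y - alpha*grad = -0.632
  prox(v) = soft_thresh(-0.632, 0.0972) = -0.5348
Iteration 3: beta = 0.5, y = -0.5348 + 0.5*(-0.5348 + 2.2884) = 0.3419
  grad(y) = -1.8969, v = y - alpha*grad = 0.411
  prox(v) = soft_thresh(0.411, 0.0972) = 0.3138
f(x_3) = 6*0.3138^2 - 6*0.3138 + 2.67*|0.3138| = -0.4541


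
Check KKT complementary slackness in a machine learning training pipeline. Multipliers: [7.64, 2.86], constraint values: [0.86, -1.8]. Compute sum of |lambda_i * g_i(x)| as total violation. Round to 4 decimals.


KKT complementary slackness check:
lambda_1 * g_1 = 7.64 * 0.86 = 6.5704
lambda_2 * g_2 = 2.86 * -1.8 = -5.148
Total violation = 6.5704 + 5.148 = 11.7184


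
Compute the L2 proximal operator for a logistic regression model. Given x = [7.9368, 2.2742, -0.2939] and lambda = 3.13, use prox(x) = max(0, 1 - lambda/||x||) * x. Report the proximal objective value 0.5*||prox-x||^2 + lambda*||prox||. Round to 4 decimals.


Step 1: Compute ||x||.
||x|| = 8.2614
Step 2: Compute scaling factor.
scale = max(0, 1 - 3.13/8.2614) = 0.6211
Step 3: prox(x) = [4.9298, 1.4126, -0.1826]
||prox(x)|| = 5.1314
Step 4: Proximal objective.
0.5*||prox-x||^2 = 4.8985
lambda*||prox|| = 16.0613
Total = 20.9598


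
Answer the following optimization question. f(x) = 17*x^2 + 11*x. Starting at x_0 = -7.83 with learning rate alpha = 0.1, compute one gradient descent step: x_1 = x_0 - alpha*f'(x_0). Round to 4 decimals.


We compute the gradient at x_0 and apply the update.
f'(x) = 34*x + 11
f'(-7.83) = 34*-7.83 + 11 = -255.22
x_1 = -7.83 - 0.1*-255.22 = 17.692


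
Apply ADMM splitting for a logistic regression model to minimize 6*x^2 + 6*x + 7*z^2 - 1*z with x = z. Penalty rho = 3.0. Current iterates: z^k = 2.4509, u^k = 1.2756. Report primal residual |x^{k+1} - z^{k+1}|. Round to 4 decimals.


ADMM iteration with rho = 3.0, z^k = 2.4509, u^k = 1.2756
Step 1: x-update.
Minimize 6*x^2 + 6*x + (3.0/2)*(x - 2.4509 + 1.2756)^2
FOC: (2*6 + 3.0)*x = -6 + 3.0*(2.4509 - 1.2756)
x^{k+1} = -0.1649
Step 2: z-update.
Minimize 7*z^2 - 1*z + (3.0/2)*(-0.1649 - z + 1.2756)^2
FOC: (2*7 + 3.0)*z = 1 + 3.0*(-0.1649 + 1.2756)
z^{k+1} = 0.2548
Step 3: u-update.
u^{k+1} = 1.2756 - 0.1649 - 0.2548 = 0.8558
Step 4: Primal residual = |-0.1649 - 0.2548| = 0.4198


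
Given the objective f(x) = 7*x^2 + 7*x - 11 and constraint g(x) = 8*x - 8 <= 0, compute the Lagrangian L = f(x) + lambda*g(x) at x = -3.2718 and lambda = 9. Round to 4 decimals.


Step 1: Evaluate f(x).
f(-3.2718) = 7*(-3.2718)^2 + 7*(-3.2718) - 11 = 41.0301
Step 2: Evaluate g(x).
g(-3.2718) = 8*-3.2718 - 8 = -34.1744
Step 3: Compute Lagrangian.
L = 41.0301 + 9*-34.1744 = -266.5395


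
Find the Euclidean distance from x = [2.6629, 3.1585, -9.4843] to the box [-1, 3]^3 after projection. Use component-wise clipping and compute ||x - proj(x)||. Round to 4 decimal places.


Project each component onto [-1, 3].
clip(2.6629) = 2.6629, clip(3.1585) = 3.0, clip(-9.4843) = -1.0
Projection = [2.6629, 3.0, -1.0]
Squared diffs: [0.0, 0.0251, 71.9833]
Distance = sqrt(72.0084) = 8.4858


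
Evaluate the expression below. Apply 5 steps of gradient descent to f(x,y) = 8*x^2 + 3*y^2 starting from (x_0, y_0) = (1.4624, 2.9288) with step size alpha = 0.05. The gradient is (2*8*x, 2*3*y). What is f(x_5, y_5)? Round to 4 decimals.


Gradient descent on f(x,y) = 8*x^2 + 3*y^2.
Starting point: (1.4624, 2.9288), alpha = 0.05
Step 1: grad_x = 2*8*1.4624 = 23.3984, grad_y = 2*3*2.9288 = 17.5728
  x_1 = 1.4624 - 0.05*23.3984 = 0.2925
  y_1 = 2.9288 - 0.05*17.5728 = 2.0502
Step 2: grad_x = 2*8*0.2925 = 4.6797, grad_y = 2*3*2.0502 = 12.301
  x_2 = 0.2925 - 0.05*4.6797 = 0.0585
  y_2 = 2.0502 - 0.05*12.301 = 1.4351
Step 3: grad_x = 2*8*0.0585 = 0.9359, grad_y = 2*3*1.4351 = 8.6107
  x_3 = 0.0585 - 0.05*0.9359 = 0.0117
  y_3 = 1.4351 - 0.05*8.6107 = 1.0046
Step 4: grad_x = 2*8*0.0117 = 0.1872, grad_y = 2*3*1.0046 = 6.0275
  x_4 = 0.0117 - 0.05*0.1872 = 0.0023
  y_4 = 1.0046 - 0.05*6.0275 = 0.7032
Step 5: grad_x = 2*8*0.0023 = 0.0374, grad_y = 2*3*0.7032 = 4.2192
  x_5 = 0.0023 - 0.05*0.0374 = 0.0005
  y_5 = 0.7032 - 0.05*4.2192 = 0.4922
f(0.0005, 0.4922) = 8*0.0005^2 + 3*0.4922^2 = 0.7269


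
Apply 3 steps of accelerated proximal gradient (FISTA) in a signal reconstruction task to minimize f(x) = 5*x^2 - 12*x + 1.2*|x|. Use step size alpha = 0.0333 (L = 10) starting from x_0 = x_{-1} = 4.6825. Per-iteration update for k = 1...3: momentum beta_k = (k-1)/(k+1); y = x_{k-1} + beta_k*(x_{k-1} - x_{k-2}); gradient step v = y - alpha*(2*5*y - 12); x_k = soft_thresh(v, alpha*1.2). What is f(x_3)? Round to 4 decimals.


FISTA on f(x) = 5*x^2 - 12*x + 1.2*|x|
L = 10, alpha = 0.0333
Iteration 1: beta = 0.0, y = 4.6825 + 0.0*(4.6825 - 4.6825) = 4.6825
  grad(y) = 34.825, v = y - alpha*grad = 3.5228
  prox(v) = soft_thresh(3.5228, 0.04) = 3.4829
Iteration 2: beta = 0.3333, y = 3.4829 + 0.3333*(3.4829 - 4.6825) = 3.083
  grad(y) = 18.8299, v = y - alpha*grad = 2.456
  prox(v) = soft_thresh(2.456, 0.04) = 2.416
Iteration 3: beta = 0.5, y = 2.416 + 0.5*(2.416 - 3.4829) = 1.8826
  grad(y) = 6.8256, v = y - alpha*grad = 1.6553
  prox(v) = soft_thresh(1.6553, 0.04) = 1.6153
f(x_3) = 5*1.6153^2 - 12*1.6153 + 1.2*|1.6153| = -4.3992


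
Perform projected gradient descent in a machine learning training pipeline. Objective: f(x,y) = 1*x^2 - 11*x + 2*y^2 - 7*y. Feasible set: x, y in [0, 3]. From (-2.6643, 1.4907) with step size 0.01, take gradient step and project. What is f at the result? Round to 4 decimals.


Step 1: Compute gradient at (-2.6643, 1.4907).
grad_x = 2*1*-2.6643 - 11 = -16.3286
grad_y = 2*2*1.4907 - 7 = -1.0372
Step 2: Gradient step.
x_raw = -2.6643 - 0.01*-16.3286 = -2.501
y_raw = 1.4907 - 0.01*-1.0372 = 1.5011
Step 3: Project onto [0, 3].
x_proj = clip(-2.501) = 0.0
y_proj = clip(1.5011) = 1.5011
Step 4: Evaluate f.
f(0.0, 1.5011) = -6.0011


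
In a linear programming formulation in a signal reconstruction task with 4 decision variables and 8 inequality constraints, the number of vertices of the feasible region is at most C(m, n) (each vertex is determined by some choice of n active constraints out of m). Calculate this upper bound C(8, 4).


Each vertex corresponds to some choice of n active constraints out of m, so the number of vertices is at most C(m, n) = m! / (n!(m-n)!).
m = 8, n = 4
Numerator: 8 * 7 * 6 * 5
Denominator: 4! = 24
C(8, 4) = 70


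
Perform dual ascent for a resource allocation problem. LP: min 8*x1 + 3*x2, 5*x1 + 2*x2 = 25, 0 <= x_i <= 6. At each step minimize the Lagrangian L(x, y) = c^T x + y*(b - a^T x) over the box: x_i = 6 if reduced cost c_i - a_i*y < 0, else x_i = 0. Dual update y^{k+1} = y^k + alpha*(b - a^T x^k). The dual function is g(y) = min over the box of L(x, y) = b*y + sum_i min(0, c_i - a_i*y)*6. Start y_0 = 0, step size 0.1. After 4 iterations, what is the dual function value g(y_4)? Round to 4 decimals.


Dual ascent for LP: min 8*x1 + 3*x2, 5*x1 + 2*x2 = 25, 0 <= x_i <= 6
Step 1: y^k = 0.0, reduced costs: (8.0, 3.0)
  x^k = (0.0, 0.0), subgradient = b - a^T x = 25.0
  y^{k+1} = 0.0 + 0.1*25.0 = 2.5
Step 2: y^k = 2.5, reduced costs: (-4.5, -2.0)
  x^k = (6.0, 6.0), subgradient = b - a^T x = -17.0
  y^{k+1} = 2.5 + 0.1*-17.0 = 0.8
Step 3: y^k = 0.8, reduced costs: (4.0, 1.4)
  x^k = (0.0, 0.0), subgradient = b - a^T x = 25.0
  y^{k+1} = 0.8 + 0.1*25.0 = 3.3
Step 4: y^k = 3.3, reduced costs: (-8.5, -3.6)
  x^k = (6.0, 6.0), subgradient = b - a^T x = -17.0
  y^{k+1} = 3.3 + 0.1*-17.0 = 1.6
Dual objective at y_4 = 1.6: reduced costs (0.0, -0.2), box minimizer x = (0.0, 6.0)
g(y_4) = b*y + (c1 - a1*y)*x1 + (c2 - a2*y)*x2 = 25*1.6 + 0.0*0.0 + (-0.2)*6.0 = 40.0 + 0.0 - 1.2 = 38.8


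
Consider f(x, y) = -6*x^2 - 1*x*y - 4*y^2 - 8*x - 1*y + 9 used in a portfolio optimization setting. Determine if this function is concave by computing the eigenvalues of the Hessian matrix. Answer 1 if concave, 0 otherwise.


The Hessian of f(x,y) = -6*x^2 - 1*x*y - 4*y^2 - 8*x - 1*y + 9 is:
H = [[-12, -1], [-1, -8]]
Trace = -12 - 8 = -20
Determinant = -12*-8 - (-1)^2 = 95
Discriminant = (-20)^2 - 4*95 = 20.0
Eigenvalues: lambda_1 = -12.2361, lambda_2 = -7.7639
The function is concave.

1


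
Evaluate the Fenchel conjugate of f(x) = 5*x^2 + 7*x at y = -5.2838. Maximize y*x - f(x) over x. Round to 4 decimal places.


f*(y) = sup_x {y*x - a*x^2 - b*x} = sup_x {(y-b)*x - a*x^2}
FOC: (y - b) - 2a*x = 0 => x* = (y - b)/(2a)
x* = (-5.2838 - 7)/(2*5) = -1.2284
f*(-5.2838) = (y-b)^2/(4a) = (-5.2838 - 7)^2/(4*5)
= 150.8917/20 = 7.5446


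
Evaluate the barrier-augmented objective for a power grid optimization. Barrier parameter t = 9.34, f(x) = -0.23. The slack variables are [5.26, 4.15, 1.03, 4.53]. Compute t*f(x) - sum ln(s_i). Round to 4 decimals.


Step 1: Compute log-barrier.
ln values: [1.6601, 1.4231, 0.0296, 1.5107]
phi = -(1.6601 + 1.4231 + 0.0296 + 1.5107) = -4.6235
Step 2: Compute augmented objective.
t*f(x) = 9.34*-0.23 = -2.1482
Total = -2.1482 - 4.6235 = -6.7717


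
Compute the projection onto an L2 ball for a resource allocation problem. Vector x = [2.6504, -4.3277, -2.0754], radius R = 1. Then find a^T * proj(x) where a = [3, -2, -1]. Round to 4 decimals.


Step 1: Compute ||x|| (intermediates to 6 decimals).
||x|| = sqrt(2.6504^2 + (-4.3277)^2 + (-2.0754)^2) = 5.482781
Step 2: Project.
Since ||x|| > R, scale = R/||x|| = 1/5.482781 = 0.182389, proj(x) = scale * x
proj(x) = [0.483404, -0.789325, -0.37853]
Step 3: Dot product.
a^T * proj(x) = 3*0.483404 - 2*(-0.789325) - 1*(-0.37853) = 3.4074


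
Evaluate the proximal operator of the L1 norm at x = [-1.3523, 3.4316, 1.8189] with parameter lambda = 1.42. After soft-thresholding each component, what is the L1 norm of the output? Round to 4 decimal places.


Soft-thresholding with lambda = 1.42:
prox(-1.3523) = sign(-1.3523)*max(|-1.3523| - 1.42, 0) = 0.0
prox(3.4316) = sign(3.4316)*max(|3.4316| - 1.42, 0) = 2.0116
prox(1.8189) = sign(1.8189)*max(|1.8189| - 1.42, 0) = 0.3989
prox(x) = [0.0, 2.0116, 0.3989]
||prox(x)||_1 = 0.0 + 2.0116 + 0.3989 = 2.4105


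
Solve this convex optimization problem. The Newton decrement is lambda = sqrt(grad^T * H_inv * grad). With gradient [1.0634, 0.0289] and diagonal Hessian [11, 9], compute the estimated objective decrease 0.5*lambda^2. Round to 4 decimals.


Step 1: H is diagonal, so H^(-1) * g = [0.0967, 0.0032].
Step 2: g^T H^(-1) g = sum_i g_i^2 / H_ii
  = (1.0634)^2/11 + (0.0289)^2/9
  = 0.1028 + 0.0001 = 0.1029
Step 3: Objective decrease = 0.5 * g^T H^(-1) g = 0.0514


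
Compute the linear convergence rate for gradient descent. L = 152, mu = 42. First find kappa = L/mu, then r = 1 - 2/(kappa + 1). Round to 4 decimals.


Step 1: Compute the condition number.
kappa = L/mu = 152/42 = 3.619
Step 2: Compute the convergence rate.
r = 1 - 2/(kappa + 1) = 1 - 2*mu/(L + mu) = (L - mu)/(L + mu) = 110/194 = 0.567


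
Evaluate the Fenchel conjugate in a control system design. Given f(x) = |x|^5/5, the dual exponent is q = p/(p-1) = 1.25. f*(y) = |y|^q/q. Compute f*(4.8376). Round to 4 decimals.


The conjugate exponent q satisfies 1/p + 1/q = 1.
p = 5, so q = 5/(5 - 1) = 1.25
|y|^q = 4.8376^1.25 = 7.1744
f*(4.8376) = 7.1744 / 1.25 = 5.7395


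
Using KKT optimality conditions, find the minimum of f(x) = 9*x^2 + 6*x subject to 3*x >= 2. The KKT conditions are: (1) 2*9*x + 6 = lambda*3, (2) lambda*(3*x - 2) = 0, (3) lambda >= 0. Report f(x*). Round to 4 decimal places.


Step 1: Try lambda = 0 (constraint inactive).
x_unc = -6/(2*9) = -0.3333
Check: 3*-0.3333 = -0.9999 < 2 -- violated!
Step 2: Constraint must be active: 3*x = 2
x* = 2/3 = 0.6667 (rounded; the exact value 2/3 is used below)
lambda = (2*9*(2/3) + 6)/3 = 6.0
Step 3: Compute optimal value.
f(x*) = 9*(2/3)^2 + 6*(2/3) = 8.0


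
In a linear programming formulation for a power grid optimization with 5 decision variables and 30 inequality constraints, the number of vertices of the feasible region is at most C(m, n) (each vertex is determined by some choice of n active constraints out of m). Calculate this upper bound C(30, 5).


Each vertex corresponds to some choice of n active constraints out of m, so the number of vertices is at most C(m, n) = m! / (n!(m-n)!).
m = 30, n = 5
Numerator: 30 * 29 * 28 * 27 * 26
Denominator: 5! = 120
C(30, 5) = 142506


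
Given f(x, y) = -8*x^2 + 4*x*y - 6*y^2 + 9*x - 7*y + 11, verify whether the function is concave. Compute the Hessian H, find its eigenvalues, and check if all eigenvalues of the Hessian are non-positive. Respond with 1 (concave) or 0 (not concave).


The Hessian of f(x,y) = -8*x^2 + 4*x*y - 6*y^2 + 9*x - 7*y + 11 is:
H = [[-16, 4], [4, -12]]
Trace = -16 - 12 = -28
Determinant = -16*-12 - (4)^2 = 176
Discriminant = (-28)^2 - 4*176 = 80.0
Eigenvalues: lambda_1 = -18.4721, lambda_2 = -9.5279
The function is concave.

1


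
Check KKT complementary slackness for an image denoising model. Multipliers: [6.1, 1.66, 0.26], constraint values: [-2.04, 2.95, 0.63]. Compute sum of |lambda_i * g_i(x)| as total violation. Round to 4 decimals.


KKT complementary slackness check:
lambda_1 * g_1 = 6.1 * -2.04 = -12.444
lambda_2 * g_2 = 1.66 * 2.95 = 4.897
lambda_3 * g_3 = 0.26 * 0.63 = 0.1638
Total violation = 12.444 + 4.897 + 0.1638 = 17.5048


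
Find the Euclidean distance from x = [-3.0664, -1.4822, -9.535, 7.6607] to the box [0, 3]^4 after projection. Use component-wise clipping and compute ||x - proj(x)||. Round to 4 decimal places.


Project each component onto [0, 3].
clip(-3.0664) = 0.0, clip(-1.4822) = 0.0, clip(-9.535) = 0.0, clip(7.6607) = 3.0
Projection = [0.0, 0.0, 0.0, 3.0]
Squared diffs: [9.4028, 2.1969, 90.9162, 21.7221]
Distance = sqrt(124.238) = 11.1462


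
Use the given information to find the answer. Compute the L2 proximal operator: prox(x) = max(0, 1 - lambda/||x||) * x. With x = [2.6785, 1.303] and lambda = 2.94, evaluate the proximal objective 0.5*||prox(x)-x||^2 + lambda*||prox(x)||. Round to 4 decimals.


Step 1: Compute ||x||.
||x|| = 2.9786
Step 2: Compute scaling factor.
scale = max(0, 1 - 2.94/2.9786) = 0.013
Step 3: prox(x) = [0.0347, 0.0169]
||prox(x)|| = 0.0386
Step 4: Proximal objective.
0.5*||prox-x||^2 = 4.3218
lambda*||prox|| = 0.1135
Total = 4.4353


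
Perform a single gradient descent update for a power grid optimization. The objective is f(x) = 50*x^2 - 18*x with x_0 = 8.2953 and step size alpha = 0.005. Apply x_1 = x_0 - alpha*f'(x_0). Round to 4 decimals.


We compute the gradient at x_0 and apply the update.
f'(x) = 100*x - 18
f'(8.2953) = 100*8.2953 - 18 = 811.53
x_1 = 8.2953 - 0.005*811.53 = 4.2377


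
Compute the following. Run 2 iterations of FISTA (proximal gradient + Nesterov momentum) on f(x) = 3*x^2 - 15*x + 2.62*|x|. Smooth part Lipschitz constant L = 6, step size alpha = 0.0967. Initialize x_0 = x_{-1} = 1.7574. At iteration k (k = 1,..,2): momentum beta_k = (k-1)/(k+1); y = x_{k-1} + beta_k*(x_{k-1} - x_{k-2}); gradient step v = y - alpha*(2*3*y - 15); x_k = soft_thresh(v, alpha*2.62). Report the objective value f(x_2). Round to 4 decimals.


FISTA on f(x) = 3*x^2 - 15*x + 2.62*|x|
L = 6, alpha = 0.0967
Iteration 1: beta = 0.0, y = 1.7574 + 0.0*(1.7574 - 1.7574) = 1.7574
  grad(y) = -4.4556, v = y - alpha*grad = 2.1883
  prox(v) = soft_thresh(2.1883, 0.2534) = 1.9349
Iteration 2: beta = 0.3333, y = 1.9349 + 0.3333*(1.9349 - 1.7574) = 1.9941
  grad(y) = -3.0356, v = y - alpha*grad = 2.2876
  prox(v) = soft_thresh(2.2876, 0.2534) = 2.0343
f(x_2) = 3*2.0343^2 - 15*2.0343 + 2.62*|2.0343| = -12.7695


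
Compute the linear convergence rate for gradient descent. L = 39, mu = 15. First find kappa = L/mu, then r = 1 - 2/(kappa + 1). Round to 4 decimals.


Step 1: Compute the condition number.
kappa = L/mu = 39/15 = 2.6
Step 2: Compute the convergence rate.
r = 1 - 2/(kappa + 1) = 1 - 2*mu/(L + mu) = (L - mu)/(L + mu) = 24/54 = 0.4444


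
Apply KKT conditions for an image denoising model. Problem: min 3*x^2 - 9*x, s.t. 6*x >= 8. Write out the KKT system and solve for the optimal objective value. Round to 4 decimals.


Step 1: Try lambda = 0 (constraint inactive).
Stationarity: 2*3*x - 9 = 0
x* = 9/(2*3) = 1.5
Check constraint: 6*1.5 = 9.0 >= 8 -- satisfied.
Step 2: Compute optimal value.
f(x*) = 3*1.5^2 - 9*1.5 = -6.75


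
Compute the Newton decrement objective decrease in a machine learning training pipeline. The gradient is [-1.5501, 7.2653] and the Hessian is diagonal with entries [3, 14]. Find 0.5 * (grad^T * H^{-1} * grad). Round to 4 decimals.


Step 1: H is diagonal, so H^(-1) * g = [-0.5167, 0.519].
Step 2: g^T H^(-1) g = sum_i g_i^2 / H_ii
  = (-1.5501)^2/3 + (7.2653)^2/14
  = 0.8009 + 3.7703 = 4.5713
Step 3: Objective decrease = 0.5 * g^T H^(-1) g = 2.2856


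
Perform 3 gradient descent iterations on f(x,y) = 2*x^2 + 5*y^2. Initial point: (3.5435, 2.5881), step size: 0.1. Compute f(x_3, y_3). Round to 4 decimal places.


Gradient descent on f(x,y) = 2*x^2 + 5*y^2.
Starting point: (3.5435, 2.5881), alpha = 0.1
Step 1: grad_x = 2*2*3.5435 = 14.174, grad_y = 2*5*2.5881 = 25.881
  x_1 = 3.5435 - 0.1*14.174 = 2.1261
  y_1 = 2.5881 - 0.1*25.881 = -0.0
Step 2: grad_x = 2*2*2.1261 = 8.5044, grad_y = 2*5*-0.0 = -0.0
  x_2 = 2.1261 - 0.1*8.5044 = 1.2757
  y_2 = -0.0 - 0.1*-0.0 = 0.0
Step 3: grad_x = 2*2*1.2757 = 5.1026, grad_y = 2*5*0.0 = 0.0
  x_3 = 1.2757 - 0.1*5.1026 = 0.7654
  y_3 = 0.0 - 0.1*0.0 = 0.0
f(0.7654, 0.0) = 2*0.7654^2 + 5*0.0^2 = 1.1717


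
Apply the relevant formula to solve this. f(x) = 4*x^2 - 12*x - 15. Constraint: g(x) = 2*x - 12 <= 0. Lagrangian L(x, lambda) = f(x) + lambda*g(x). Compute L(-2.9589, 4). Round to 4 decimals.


Step 1: Evaluate f(x).
f(-2.9589) = 4*(-2.9589)^2 - 12*(-2.9589) - 15 = 55.5272
Step 2: Evaluate g(x).
g(-2.9589) = 2*-2.9589 - 12 = -17.9178
Step 3: Compute Lagrangian.
L = 55.5272 + 4*-17.9178 = -16.144


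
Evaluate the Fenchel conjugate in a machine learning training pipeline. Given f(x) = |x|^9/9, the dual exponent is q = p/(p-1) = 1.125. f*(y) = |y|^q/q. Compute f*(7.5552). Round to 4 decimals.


The conjugate exponent q satisfies 1/p + 1/q = 1.
p = 9, so q = 9/(9 - 1) = 1.125
|y|^q = 7.5552^1.125 = 9.7281
f*(7.5552) = 9.7281 / 1.125 = 8.6472


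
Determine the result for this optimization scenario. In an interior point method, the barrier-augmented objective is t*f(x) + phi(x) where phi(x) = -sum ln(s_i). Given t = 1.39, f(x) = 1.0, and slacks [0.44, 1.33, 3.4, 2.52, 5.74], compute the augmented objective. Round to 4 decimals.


Step 1: Compute log-barrier.
ln values: [-0.821, 0.2852, 1.2238, 0.9243, 1.7475]
phi = -(-0.821 + 0.2852 + 1.2238 + 0.9243 + 1.7475) = -3.3597
Step 2: Compute augmented objective.
t*f(x) = 1.39*1.0 = 1.39
Total = 1.39 - 3.3597 = -1.9697


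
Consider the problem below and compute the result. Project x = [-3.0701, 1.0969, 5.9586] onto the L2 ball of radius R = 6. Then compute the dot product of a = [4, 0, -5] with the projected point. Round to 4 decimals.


Step 1: Compute ||x|| (intermediates to 6 decimals).
||x|| = sqrt((-3.0701)^2 + 1.0969^2 + 5.9586^2) = 6.792173
Step 2: Project.
Since ||x|| > R, scale = R/||x|| = 6/6.792173 = 0.88337, proj(x) = scale * x
proj(x) = [-2.712034, 0.968969, 5.263648]
Step 3: Dot product.
a^T * proj(x) = 4*(-2.712034) + 0*0.968969 - 5*5.263648 = -37.1664


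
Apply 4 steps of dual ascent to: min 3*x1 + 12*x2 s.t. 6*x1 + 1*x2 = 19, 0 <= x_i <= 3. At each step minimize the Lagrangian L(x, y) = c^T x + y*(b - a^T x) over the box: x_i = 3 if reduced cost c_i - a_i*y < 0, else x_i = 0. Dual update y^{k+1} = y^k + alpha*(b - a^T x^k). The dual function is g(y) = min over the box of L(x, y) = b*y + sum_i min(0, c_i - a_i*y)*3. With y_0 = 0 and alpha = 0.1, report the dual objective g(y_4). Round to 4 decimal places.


Dual ascent for LP: min 3*x1 + 12*x2, 6*x1 + 1*x2 = 19, 0 <= x_i <= 3
Step 1: y^k = 0.0, reduced costs: (3.0, 12.0)
  x^k = (0.0, 0.0), subgradient = b - a^T x = 19.0
  y^{k+1} = 0.0 + 0.1*19.0 = 1.9
Step 2: y^k = 1.9, reduced costs: (-8.4, 10.1)
  x^k = (3.0, 0.0), subgradient = b - a^T x = 1.0
  y^{k+1} = 1.9 + 0.1*1.0 = 2.0
Step 3: y^k = 2.0, reduced costs: (-9.0, 10.0)
  x^k = (3.0, 0.0), subgradient = b - a^T x = 1.0
  y^{k+1} = 2.0 + 0.1*1.0 = 2.1
Step 4: y^k = 2.1, reduced costs: (-9.6, 9.9)
  x^k = (3.0, 0.0), subgradient = b - a^T x = 1.0
  y^{k+1} = 2.1 + 0.1*1.0 = 2.2
Dual objective at y_4 = 2.2: reduced costs (-10.2, 9.8), box minimizer x = (3.0, 0.0)
g(y_4) = b*y + (c1 - a1*y)*x1 + (c2 - a2*y)*x2 = 19*2.2 + (-10.2)*3.0 + 9.8*0.0 = 41.8 - 30.6 + 0.0 = 11.2


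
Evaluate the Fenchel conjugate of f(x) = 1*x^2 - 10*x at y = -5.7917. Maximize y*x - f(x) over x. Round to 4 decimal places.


f*(y) = sup_x {y*x - a*x^2 - b*x} = sup_x {(y-b)*x - a*x^2}
FOC: (y - b) - 2a*x = 0 => x* = (y - b)/(2a)
x* = (-5.7917 + 10)/(2*1) = 2.1042
f*(-5.7917) = (y-b)^2/(4a) = (-5.7917 + 10)^2/(4*1)
= 17.7098/4 = 4.4274


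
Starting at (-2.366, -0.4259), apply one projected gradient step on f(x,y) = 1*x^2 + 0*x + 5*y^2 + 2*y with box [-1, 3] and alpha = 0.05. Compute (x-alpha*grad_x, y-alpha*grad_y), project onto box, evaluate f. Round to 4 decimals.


Step 1: Compute gradient at (-2.366, -0.4259).
grad_x = 2*1*-2.366 + 0 = -4.732
grad_y = 2*5*-0.4259 + 2 = -2.259
Step 2: Gradient step.
x_raw = -2.366 - 0.05*-4.732 = -2.1294
y_raw = -0.4259 - 0.05*-2.259 = -0.313
Step 3: Project onto [-1, 3].
x_proj = clip(-2.1294) = -1.0
y_proj = clip(-0.313) = -0.313
Step 4: Evaluate f.
f(-1.0, -0.313) = 0.8638


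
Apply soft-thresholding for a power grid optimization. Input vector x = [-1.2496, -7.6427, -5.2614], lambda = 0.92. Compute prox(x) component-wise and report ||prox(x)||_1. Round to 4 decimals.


Soft-thresholding with lambda = 0.92:
prox(-1.2496) = sign(-1.2496)*max(|-1.2496| - 0.92, 0) = -0.3296
prox(-7.6427) = sign(-7.6427)*max(|-7.6427| - 0.92, 0) = -6.7227
prox(-5.2614) = sign(-5.2614)*max(|-5.2614| - 0.92, 0) = -4.3414
prox(x) = [-0.3296, -6.7227, -4.3414]
||prox(x)||_1 = 0.3296 + 6.7227 + 4.3414 = 11.3937


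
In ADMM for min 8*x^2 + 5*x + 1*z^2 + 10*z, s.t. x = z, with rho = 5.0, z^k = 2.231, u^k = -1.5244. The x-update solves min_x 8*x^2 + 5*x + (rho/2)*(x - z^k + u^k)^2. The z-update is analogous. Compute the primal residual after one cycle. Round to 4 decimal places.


ADMM iteration with rho = 5.0, z^k = 2.231, u^k = -1.5244
Step 1: x-update.
Minimize 8*x^2 + 5*x + (5.0/2)*(x - 2.231 - 1.5244)^2
FOC: (2*8 + 5.0)*x = -5 + 5.0*(2.231 + 1.5244)
x^{k+1} = 0.656
Step 2: z-update.
Minimize 1*z^2 + 10*z + (5.0/2)*(0.656 - z - 1.5244)^2
FOC: (2*1 + 5.0)*z = -10 + 5.0*(0.656 - 1.5244)
z^{k+1} = -2.0488
Step 3: u-update.
u^{k+1} = -1.5244 + 0.656 + 2.0488 = 1.1805
Step 4: Primal residual = |0.656 + 2.0488| = 2.7049


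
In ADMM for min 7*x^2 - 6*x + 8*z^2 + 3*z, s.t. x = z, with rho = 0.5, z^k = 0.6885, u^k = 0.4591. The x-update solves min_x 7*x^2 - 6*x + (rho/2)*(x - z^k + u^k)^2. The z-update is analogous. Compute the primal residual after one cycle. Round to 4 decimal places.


ADMM iteration with rho = 0.5, z^k = 0.6885, u^k = 0.4591
Step 1: x-update.
Minimize 7*x^2 - 6*x + (0.5/2)*(x - 0.6885 + 0.4591)^2
FOC: (2*7 + 0.5)*x = 6 + 0.5*(0.6885 - 0.4591)
x^{k+1} = 0.4217
Step 2: z-update.
Minimize 8*z^2 + 3*z + (0.5/2)*(0.4217 - z + 0.4591)^2
FOC: (2*8 + 0.5)*z = -3 + 0.5*(0.4217 + 0.4591)
z^{k+1} = -0.1551
Step 3: u-update.
u^{k+1} = 0.4591 + 0.4217 + 0.1551 = 1.0359
Step 4: Primal residual = |0.4217 + 0.1551| = 0.5768


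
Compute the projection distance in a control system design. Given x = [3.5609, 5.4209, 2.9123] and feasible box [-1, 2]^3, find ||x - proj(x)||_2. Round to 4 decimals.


Project each component onto [-1, 2].
clip(3.5609) = 2.0, clip(5.4209) = 2.0, clip(2.9123) = 2.0
Projection = [2.0, 2.0, 2.0]
Squared diffs: [2.4364, 11.7026, 0.8323]
Distance = sqrt(14.9713) = 3.8693


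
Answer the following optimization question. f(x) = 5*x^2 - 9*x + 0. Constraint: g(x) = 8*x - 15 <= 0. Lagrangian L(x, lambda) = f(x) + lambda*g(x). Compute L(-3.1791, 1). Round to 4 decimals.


Step 1: Evaluate f(x).
f(-3.1791) = 5*(-3.1791)^2 - 9*(-3.1791) + 0 = 79.1453
Step 2: Evaluate g(x).
g(-3.1791) = 8*-3.1791 - 15 = -40.4328
Step 3: Compute Lagrangian.
L = 79.1453 + 1*-40.4328 = 38.7125


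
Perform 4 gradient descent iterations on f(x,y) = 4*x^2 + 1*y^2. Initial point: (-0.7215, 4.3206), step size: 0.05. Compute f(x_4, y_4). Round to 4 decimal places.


Gradient descent on f(x,y) = 4*x^2 + 1*y^2.
Starting point: (-0.7215, 4.3206), alpha = 0.05
Step 1: grad_x = 2*4*-0.7215 = -5.772, grad_y = 2*1*4.3206 = 8.6412
  x_1 = -0.7215 - 0.05*-5.772 = -0.4329
  y_1 = 4.3206 - 0.05*8.6412 = 3.8885
Step 2: grad_x = 2*4*-0.4329 = -3.4632, grad_y = 2*1*3.8885 = 7.7771
  x_2 = -0.4329 - 0.05*-3.4632 = -0.2597
  y_2 = 3.8885 - 0.05*7.7771 = 3.4997
Step 3: grad_x = 2*4*-0.2597 = -2.0779, grad_y = 2*1*3.4997 = 6.9994
  x_3 = -0.2597 - 0.05*-2.0779 = -0.1558
  y_3 = 3.4997 - 0.05*6.9994 = 3.1497
Step 4: grad_x = 2*4*-0.1558 = -1.2468, grad_y = 2*1*3.1497 = 6.2994
  x_4 = -0.1558 - 0.05*-1.2468 = -0.0935
  y_4 = 3.1497 - 0.05*6.2994 = 2.8347
f(-0.0935, 2.8347) = 4*(-0.0935)^2 + 1*2.8347^2 = 8.0708


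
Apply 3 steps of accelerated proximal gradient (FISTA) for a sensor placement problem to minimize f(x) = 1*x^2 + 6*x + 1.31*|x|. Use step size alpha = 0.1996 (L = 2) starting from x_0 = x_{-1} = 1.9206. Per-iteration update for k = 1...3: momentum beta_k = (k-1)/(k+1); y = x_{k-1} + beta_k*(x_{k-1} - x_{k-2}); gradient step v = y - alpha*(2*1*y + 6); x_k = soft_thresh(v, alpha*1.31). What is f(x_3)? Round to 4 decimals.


FISTA on f(x) = 1*x^2 + 6*x + 1.31*|x|
L = 2, alpha = 0.1996
Iteration 1: beta = 0.0, y = 1.9206 + 0.0*(1.9206 - 1.9206) = 1.9206
  grad(y) = 9.8412, v = y - alpha*grad = -0.0437
  prox(v) = soft_thresh(-0.0437, 0.2615) = 0.0
Iteration 2: beta = 0.3333, y = 0.0 + 0.3333*(0.0 - 1.9206) = -0.6402
  grad(y) = 4.7196, v = y - alpha*grad = -1.5822
  prox(v) = soft_thresh(-1.5822, 0.2615) = -1.3208
Iteration 3: beta = 0.5, y = -1.3208 + 0.5*(-1.3208 - 0.0) = -1.9811
  grad(y) = 2.0377, v = y - alpha*grad = -2.3879
  prox(v) = soft_thresh(-2.3879, 0.2615) = -2.1264
f(x_3) = 1*(-2.1264)^2 + 6*(-2.1264) + 1.31*|-2.1264| = -5.4512


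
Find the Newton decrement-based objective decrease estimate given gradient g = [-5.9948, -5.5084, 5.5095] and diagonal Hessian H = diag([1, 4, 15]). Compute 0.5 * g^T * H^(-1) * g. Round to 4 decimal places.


Step 1: H is diagonal, so H^(-1) * g = [-5.9948, -1.3771, 0.3673].
Step 2: g^T H^(-1) g = sum_i g_i^2 / H_ii
  = (-5.9948)^2/1 + (-5.5084)^2/4 + (5.5095)^2/15
  = 35.9376 + 7.5856 + 2.0236 = 45.5469
Step 3: Objective decrease = 0.5 * g^T H^(-1) g = 22.7734
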